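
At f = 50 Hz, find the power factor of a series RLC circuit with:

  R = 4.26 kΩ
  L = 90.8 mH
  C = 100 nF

Step 1 — Angular frequency: ω = 2π·f = 2π·50 = 314.2 rad/s.
Step 2 — Component impedances:
  R: Z = R = 4260 Ω
  L: Z = jωL = j·314.2·0.0908 = 0 + j28.53 Ω
  C: Z = 1/(jωC) = -j/(ω·C) = 0 - j3.183e+04 Ω
Step 3 — Series combination: Z_total = R + L + C = 4260 - j3.18e+04 Ω = 3.209e+04∠-82.4° Ω.
Step 4 — Power factor: PF = cos(φ) = Re(Z)/|Z| = 4260/3.209e+04 = 0.1328.
Step 5 — Type: Im(Z) = -3.18e+04 ⇒ leading (phase φ = -82.4°).

PF = 0.1328 (leading, φ = -82.4°)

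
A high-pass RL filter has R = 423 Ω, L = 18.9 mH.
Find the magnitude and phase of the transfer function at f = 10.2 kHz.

Step 1 — Angular frequency: ω = 2π·1.02e+04 = 6.409e+04 rad/s.
Step 2 — Transfer function: H(jω) = jωL/(R + jωL).
Step 3 — Numerator jωL = j·1211; denominator R + jωL = 423 + j1211.
Step 4 — H = 0.8913 + j0.3113.
Step 5 — Magnitude: |H| = 0.9441 (-0.5 dB); phase: φ = 19.3°.

|H| = 0.9441 (-0.5 dB), φ = 19.3°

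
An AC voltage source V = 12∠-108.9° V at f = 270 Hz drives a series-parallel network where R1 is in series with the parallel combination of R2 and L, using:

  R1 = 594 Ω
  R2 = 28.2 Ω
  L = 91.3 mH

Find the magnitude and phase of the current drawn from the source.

Step 1 — Angular frequency: ω = 2π·f = 2π·270 = 1696 rad/s.
Step 2 — Component impedances:
  R1: Z = R = 594 Ω
  R2: Z = R = 28.2 Ω
  L: Z = jωL = j·1696·0.0913 = 0 + j154.9 Ω
Step 3 — Parallel branch: R2 || L = 1/(1/R2 + 1/L) = 27.3 + j4.97 Ω.
Step 4 — Series with R1: Z_total = R1 + (R2 || L) = 621.3 + j4.97 Ω = 621.3∠0.5° Ω.
Step 5 — Source phasor: V = 12∠-108.9° V = -3.887 - j11.35 V.
Step 6 — Ohm's law: I = V / Z_total = (-3.887 - j11.35) / (621.3 + j4.97) = -0.006402 - j0.01822 A.
Step 7 — Convert to polar: |I| = 0.01931 A, ∠I = -109.4°.

I = 0.01931∠-109.4° A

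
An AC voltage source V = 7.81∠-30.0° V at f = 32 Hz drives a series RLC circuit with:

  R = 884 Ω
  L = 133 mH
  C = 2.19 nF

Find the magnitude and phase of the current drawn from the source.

Step 1 — Angular frequency: ω = 2π·f = 2π·32 = 201.1 rad/s.
Step 2 — Component impedances:
  R: Z = R = 884 Ω
  L: Z = jωL = j·201.1·0.133 = 0 + j26.74 Ω
  C: Z = 1/(jωC) = -j/(ω·C) = 0 - j2.271e+06 Ω
Step 3 — Series combination: Z_total = R + L + C = 884 - j2.271e+06 Ω = 2.271e+06∠-90.0° Ω.
Step 4 — Source phasor: V = 7.81∠-30.0° V = 6.764 - j3.905 V.
Step 5 — Ohm's law: I = V / Z_total = (6.764 - j3.905) / (884 - j2.271e+06) = 1.721e-06 + j2.978e-06 A.
Step 6 — Convert to polar: |I| = 3.439e-06 A, ∠I = 60.0°.

I = 3.439e-06∠60.0° A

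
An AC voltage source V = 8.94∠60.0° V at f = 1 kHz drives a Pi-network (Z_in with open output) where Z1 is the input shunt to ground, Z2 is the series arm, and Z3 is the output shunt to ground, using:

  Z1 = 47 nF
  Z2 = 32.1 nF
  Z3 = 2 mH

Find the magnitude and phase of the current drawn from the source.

Step 1 — Angular frequency: ω = 2π·f = 2π·1000 = 6283 rad/s.
Step 2 — Component impedances:
  Z1: Z = 1/(jωC) = -j/(ω·C) = 0 - j3386 Ω
  Z2: Z = 1/(jωC) = -j/(ω·C) = 0 - j4958 Ω
  Z3: Z = jωL = j·6283·0.002 = 0 + j12.57 Ω
Step 3 — With open output, the series arm Z2 and the output shunt Z3 appear in series to ground: Z2 + Z3 = 0 - j4946 Ω.
Step 4 — Parallel with input shunt Z1: Z_in = Z1 || (Z2 + Z3) = 0 - j2010 Ω = 2010∠-90.0° Ω.
Step 5 — Source phasor: V = 8.94∠60.0° V = 4.47 + j7.742 V.
Step 6 — Ohm's law: I = V / Z_total = (4.47 + j7.742) / (0 - j2010) = -0.003852 + j0.002224 A.
Step 7 — Convert to polar: |I| = 0.004448 A, ∠I = 150.0°.

I = 0.004448∠150.0° A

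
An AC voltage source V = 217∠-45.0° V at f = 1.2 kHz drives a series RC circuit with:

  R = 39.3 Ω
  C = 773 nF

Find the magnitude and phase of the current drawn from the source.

Step 1 — Angular frequency: ω = 2π·f = 2π·1200 = 7540 rad/s.
Step 2 — Component impedances:
  R: Z = R = 39.3 Ω
  C: Z = 1/(jωC) = -j/(ω·C) = 0 - j171.6 Ω
Step 3 — Series combination: Z_total = R + C = 39.3 - j171.6 Ω = 176∠-77.1° Ω.
Step 4 — Source phasor: V = 217∠-45.0° V = 153.4 - j153.4 V.
Step 5 — Ohm's law: I = V / Z_total = (153.4 - j153.4) / (39.3 - j171.6) = 1.044 + j0.6551 A.
Step 6 — Convert to polar: |I| = 1.233 A, ∠I = 32.1°.

I = 1.233∠32.1° A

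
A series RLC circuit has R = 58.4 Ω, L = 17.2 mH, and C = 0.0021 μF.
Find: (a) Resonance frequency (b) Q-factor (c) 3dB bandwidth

Step 1 — Resonance: ω₀ = 1/√(LC) = 1/√(0.0172·2.1e-09) = 1.664e+05 rad/s.
Step 2 — f₀ = ω₀/(2π) = 2.648e+04 Hz.
Step 3 — Series Q: Q = ω₀L/R = 1.664e+05·0.0172/58.4 = 49.01.
Step 4 — Bandwidth: Δω = ω₀/Q = 3395 rad/s; BW = Δω/(2π) = 540.4 Hz.

(a) f₀ = 2.648e+04 Hz  (b) Q = 49.01  (c) BW = 540.4 Hz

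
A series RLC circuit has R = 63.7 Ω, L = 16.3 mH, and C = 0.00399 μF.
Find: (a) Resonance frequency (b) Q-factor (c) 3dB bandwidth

Step 1 — Resonance: ω₀ = 1/√(LC) = 1/√(0.0163·3.99e-09) = 1.24e+05 rad/s.
Step 2 — f₀ = ω₀/(2π) = 1.974e+04 Hz.
Step 3 — Series Q: Q = ω₀L/R = 1.24e+05·0.0163/63.7 = 31.73.
Step 4 — Bandwidth: Δω = ω₀/Q = 3908 rad/s; BW = Δω/(2π) = 622 Hz.

(a) f₀ = 1.974e+04 Hz  (b) Q = 31.73  (c) BW = 622 Hz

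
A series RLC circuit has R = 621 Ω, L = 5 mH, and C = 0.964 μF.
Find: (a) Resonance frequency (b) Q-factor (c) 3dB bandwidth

Step 1 — Resonance condition Im(Z)=0 gives ω₀ = 1/√(LC).
Step 2 — ω₀ = 1/√(0.005·9.64e-07) = 1.44e+04 rad/s.
Step 3 — f₀ = ω₀/(2π) = 2292 Hz.
Step 4 — Series Q: Q = ω₀L/R = 1.44e+04·0.005/621 = 0.116.
Step 5 — 3dB bandwidth: Δω = ω₀/Q = 1.242e+05 rad/s; BW = Δω/(2π) = 1.977e+04 Hz.

(a) f₀ = 2292 Hz  (b) Q = 0.116  (c) BW = 1.977e+04 Hz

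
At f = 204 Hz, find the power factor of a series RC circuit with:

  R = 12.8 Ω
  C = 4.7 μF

Step 1 — Angular frequency: ω = 2π·f = 2π·204 = 1282 rad/s.
Step 2 — Component impedances:
  R: Z = R = 12.8 Ω
  C: Z = 1/(jωC) = -j/(ω·C) = 0 - j166 Ω
Step 3 — Series combination: Z_total = R + C = 12.8 - j166 Ω = 166.5∠-85.6° Ω.
Step 4 — Power factor: PF = cos(φ) = Re(Z)/|Z| = 12.8/166.5 = 0.07688.
Step 5 — Type: Im(Z) = -166 ⇒ leading (phase φ = -85.6°).

PF = 0.07688 (leading, φ = -85.6°)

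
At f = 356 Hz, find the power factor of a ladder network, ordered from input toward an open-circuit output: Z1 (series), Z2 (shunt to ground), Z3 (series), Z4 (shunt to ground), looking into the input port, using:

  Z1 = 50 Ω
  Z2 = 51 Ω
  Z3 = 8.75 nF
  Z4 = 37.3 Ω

Step 1 — Angular frequency: ω = 2π·f = 2π·356 = 2237 rad/s.
Step 2 — Component impedances:
  Z1: Z = R = 50 Ω
  Z2: Z = R = 51 Ω
  Z3: Z = 1/(jωC) = -j/(ω·C) = 0 - j5.109e+04 Ω
  Z4: Z = R = 37.3 Ω
Step 3 — Ladder network (open output): work backward from the far end, alternating series and parallel combinations. Z_in = 101 - j0.05091 Ω = 101∠-0.0° Ω.
Step 4 — Power factor: PF = cos(φ) = Re(Z)/|Z| = 101/101 = 1.
Step 5 — Type: Im(Z) = -0.05091 ⇒ leading (phase φ = -0.0°).

PF = 1 (leading, φ = -0.0°)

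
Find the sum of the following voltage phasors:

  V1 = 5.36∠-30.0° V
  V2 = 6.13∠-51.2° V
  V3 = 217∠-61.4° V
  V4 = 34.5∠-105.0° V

Step 1 — Convert each phasor to rectangular form:
  V1 = 5.36·(cos(-30.0°) + j·sin(-30.0°)) = 4.642 - j2.68 V
  V2 = 6.13·(cos(-51.2°) + j·sin(-51.2°)) = 3.841 - j4.777 V
  V3 = 217·(cos(-61.4°) + j·sin(-61.4°)) = 103.9 - j190.5 V
  V4 = 34.5·(cos(-105.0°) + j·sin(-105.0°)) = -8.929 - j33.32 V
Step 2 — Sum components: V_total = 103.4 - j231.3 V.
Step 3 — Convert to polar: |V_total| = 253.4 V, ∠V_total = -65.9°.

V_total = 253.4∠-65.9° V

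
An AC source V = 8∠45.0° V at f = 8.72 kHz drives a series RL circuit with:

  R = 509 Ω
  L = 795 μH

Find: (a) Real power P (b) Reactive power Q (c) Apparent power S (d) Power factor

Step 1 — Angular frequency: ω = 2π·f = 2π·8720 = 5.479e+04 rad/s.
Step 2 — Component impedances:
  R: Z = R = 509 Ω
  L: Z = jωL = j·5.479e+04·0.000795 = 0 + j43.56 Ω
Step 3 — Series combination: Z_total = R + L = 509 + j43.56 Ω = 510.9∠4.9° Ω.
Step 4 — Source phasor: V = 8∠45.0° V = 5.657 + j5.657 V.
Step 5 — Current: I = V / Z = 0.01198 + j0.01009 A = 0.01566∠40.1° A.
Step 6 — Complex power: S = V·I* = 0.1248 + j0.01068 VA.
Step 7 — Real power: P = Re(S) = 0.1248 W.
Step 8 — Reactive power: Q = Im(S) = 0.01068 VAR.
Step 9 — Apparent power: |S| = 0.1253 VA.
Step 10 — Power factor: PF = P/|S| = 0.9964 (lagging).

(a) P = 0.1248 W  (b) Q = 0.01068 VAR  (c) S = 0.1253 VA  (d) PF = 0.9964 (lagging)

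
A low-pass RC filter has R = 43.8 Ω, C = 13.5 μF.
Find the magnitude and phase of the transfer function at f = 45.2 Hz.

Step 1 — Angular frequency: ω = 2π·45.2 = 284 rad/s.
Step 2 — Transfer function: H(jω) = 1/(1 + jωRC).
Step 3 — Denominator: 1 + jωRC = 1 + j·284·43.8·1.35e-05 = 1 + j0.1679.
Step 4 — H = 0.9726 - j0.1633.
Step 5 — Magnitude: |H| = 0.9862 (-0.1 dB); phase: φ = -9.5°.

|H| = 0.9862 (-0.1 dB), φ = -9.5°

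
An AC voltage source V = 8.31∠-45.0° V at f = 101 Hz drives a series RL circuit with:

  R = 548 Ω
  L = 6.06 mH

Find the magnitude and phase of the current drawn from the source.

Step 1 — Angular frequency: ω = 2π·f = 2π·101 = 634.6 rad/s.
Step 2 — Component impedances:
  R: Z = R = 548 Ω
  L: Z = jωL = j·634.6·0.00606 = 0 + j3.846 Ω
Step 3 — Series combination: Z_total = R + L = 548 + j3.846 Ω = 548∠0.4° Ω.
Step 4 — Source phasor: V = 8.31∠-45.0° V = 5.876 - j5.876 V.
Step 5 — Ohm's law: I = V / Z_total = (5.876 - j5.876) / (548 + j3.846) = 0.01065 - j0.0108 A.
Step 6 — Convert to polar: |I| = 0.01516 A, ∠I = -45.4°.

I = 0.01516∠-45.4° A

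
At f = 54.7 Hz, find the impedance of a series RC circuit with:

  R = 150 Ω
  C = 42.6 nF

Step 1 — Angular frequency: ω = 2π·f = 2π·54.7 = 343.7 rad/s.
Step 2 — Component impedances:
  R: Z = R = 150 Ω
  C: Z = 1/(jωC) = -j/(ω·C) = 0 - j6.83e+04 Ω
Step 3 — Series combination: Z_total = R + C = 150 - j6.83e+04 Ω = 6.83e+04∠-89.9° Ω.

Z = 150 - j6.83e+04 Ω = 6.83e+04∠-89.9° Ω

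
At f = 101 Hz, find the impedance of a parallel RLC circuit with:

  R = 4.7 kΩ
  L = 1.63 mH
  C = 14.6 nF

Step 1 — Angular frequency: ω = 2π·f = 2π·101 = 634.6 rad/s.
Step 2 — Component impedances:
  R: Z = R = 4700 Ω
  L: Z = jωL = j·634.6·0.00163 = 0 + j1.034 Ω
  C: Z = 1/(jωC) = -j/(ω·C) = 0 - j1.079e+05 Ω
Step 3 — Parallel combination: 1/Z_total = 1/R + 1/L + 1/C; Z_total = 0.0002277 + j1.034 Ω = 1.034∠90.0° Ω.

Z = 0.0002277 + j1.034 Ω = 1.034∠90.0° Ω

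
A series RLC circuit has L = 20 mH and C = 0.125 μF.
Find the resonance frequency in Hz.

Step 1 — Resonance condition Im(Z)=0 gives ω₀ = 1/√(LC).
Step 2 — ω₀ = 1/√(0.02·1.25e-07) = 2e+04 rad/s.
Step 3 — f₀ = ω₀/(2π) = 3183 Hz.

f₀ = 3183 Hz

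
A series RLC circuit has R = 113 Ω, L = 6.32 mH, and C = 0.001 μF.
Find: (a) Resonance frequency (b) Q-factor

Step 1 — Resonance condition Im(Z)=0 gives ω₀ = 1/√(LC).
Step 2 — ω₀ = 1/√(0.00632·1e-09) = 3.978e+05 rad/s.
Step 3 — f₀ = ω₀/(2π) = 6.331e+04 Hz.
Step 4 — Series Q: Q = ω₀L/R = 3.978e+05·0.00632/113 = 22.25.

(a) f₀ = 6.331e+04 Hz  (b) Q = 22.25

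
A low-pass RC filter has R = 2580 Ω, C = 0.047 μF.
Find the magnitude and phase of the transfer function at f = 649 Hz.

Step 1 — Angular frequency: ω = 2π·649 = 4078 rad/s.
Step 2 — Transfer function: H(jω) = 1/(1 + jωRC).
Step 3 — Denominator: 1 + jωRC = 1 + j·4078·2580·4.7e-08 = 1 + j0.4945.
Step 4 — H = 0.8035 - j0.3973.
Step 5 — Magnitude: |H| = 0.8964 (-0.9 dB); phase: φ = -26.3°.

|H| = 0.8964 (-0.9 dB), φ = -26.3°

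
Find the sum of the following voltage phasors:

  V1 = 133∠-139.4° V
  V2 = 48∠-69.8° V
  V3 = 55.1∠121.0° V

Step 1 — Convert each phasor to rectangular form:
  V1 = 133·(cos(-139.4°) + j·sin(-139.4°)) = -101 - j86.55 V
  V2 = 48·(cos(-69.8°) + j·sin(-69.8°)) = 16.57 - j45.05 V
  V3 = 55.1·(cos(121.0°) + j·sin(121.0°)) = -28.38 + j47.23 V
Step 2 — Sum components: V_total = -112.8 - j84.37 V.
Step 3 — Convert to polar: |V_total| = 140.9 V, ∠V_total = -143.2°.

V_total = 140.9∠-143.2° V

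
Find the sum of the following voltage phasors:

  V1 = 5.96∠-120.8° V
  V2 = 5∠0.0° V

Step 1 — Convert each phasor to rectangular form:
  V1 = 5.96·(cos(-120.8°) + j·sin(-120.8°)) = -3.052 - j5.119 V
  V2 = 5·(cos(0.0°) + j·sin(0.0°)) = 5 V
Step 2 — Sum components: V_total = 1.948 - j5.119 V.
Step 3 — Convert to polar: |V_total| = 5.478 V, ∠V_total = -69.2°.

V_total = 5.478∠-69.2° V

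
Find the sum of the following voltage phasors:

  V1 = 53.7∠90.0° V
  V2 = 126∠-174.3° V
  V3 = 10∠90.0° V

Step 1 — Convert each phasor to rectangular form:
  V1 = 53.7·(cos(90.0°) + j·sin(90.0°)) = 0 + j53.7 V
  V2 = 126·(cos(-174.3°) + j·sin(-174.3°)) = -125.4 - j12.51 V
  V3 = 10·(cos(90.0°) + j·sin(90.0°)) = 0 + j10 V
Step 2 — Sum components: V_total = -125.4 + j51.19 V.
Step 3 — Convert to polar: |V_total| = 135.4 V, ∠V_total = 157.8°.

V_total = 135.4∠157.8° V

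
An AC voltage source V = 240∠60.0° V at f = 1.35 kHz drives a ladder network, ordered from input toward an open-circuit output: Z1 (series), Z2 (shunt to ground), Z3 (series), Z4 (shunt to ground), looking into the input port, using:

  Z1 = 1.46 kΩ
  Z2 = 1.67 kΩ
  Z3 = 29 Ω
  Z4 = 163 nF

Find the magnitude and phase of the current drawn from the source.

Step 1 — Angular frequency: ω = 2π·f = 2π·1350 = 8482 rad/s.
Step 2 — Component impedances:
  Z1: Z = R = 1460 Ω
  Z2: Z = R = 1670 Ω
  Z3: Z = R = 29 Ω
  Z4: Z = 1/(jωC) = -j/(ω·C) = 0 - j723.3 Ω
Step 3 — Ladder network (open output): work backward from the far end, alternating series and parallel combinations. Z_in = 1740 - j591.6 Ω = 1838∠-18.8° Ω.
Step 4 — Source phasor: V = 240∠60.0° V = 120 + j207.8 V.
Step 5 — Ohm's law: I = V / Z_total = (120 + j207.8) / (1740 - j591.6) = 0.02542 + j0.1281 A.
Step 6 — Convert to polar: |I| = 0.1306 A, ∠I = 78.8°.

I = 0.1306∠78.8° A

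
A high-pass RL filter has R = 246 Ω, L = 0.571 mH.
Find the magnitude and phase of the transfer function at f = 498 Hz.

Step 1 — Angular frequency: ω = 2π·498 = 3129 rad/s.
Step 2 — Transfer function: H(jω) = jωL/(R + jωL).
Step 3 — Numerator jωL = j·1.787; denominator R + jωL = 246 + j1.787.
Step 4 — H = 5.275e-05 + j0.007263.
Step 5 — Magnitude: |H| = 0.007263 (-42.8 dB); phase: φ = 89.6°.

|H| = 0.007263 (-42.8 dB), φ = 89.6°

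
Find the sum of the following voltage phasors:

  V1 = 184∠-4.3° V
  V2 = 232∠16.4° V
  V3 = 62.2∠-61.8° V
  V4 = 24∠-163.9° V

Step 1 — Convert each phasor to rectangular form:
  V1 = 184·(cos(-4.3°) + j·sin(-4.3°)) = 183.5 - j13.8 V
  V2 = 232·(cos(16.4°) + j·sin(16.4°)) = 222.6 + j65.5 V
  V3 = 62.2·(cos(-61.8°) + j·sin(-61.8°)) = 29.39 - j54.82 V
  V4 = 24·(cos(-163.9°) + j·sin(-163.9°)) = -23.06 - j6.656 V
Step 2 — Sum components: V_total = 412.4 - j9.765 V.
Step 3 — Convert to polar: |V_total| = 412.5 V, ∠V_total = -1.4°.

V_total = 412.5∠-1.4° V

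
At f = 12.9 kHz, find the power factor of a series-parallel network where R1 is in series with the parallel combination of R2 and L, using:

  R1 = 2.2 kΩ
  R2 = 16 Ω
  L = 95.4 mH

Step 1 — Angular frequency: ω = 2π·f = 2π·1.29e+04 = 8.105e+04 rad/s.
Step 2 — Component impedances:
  R1: Z = R = 2200 Ω
  R2: Z = R = 16 Ω
  L: Z = jωL = j·8.105e+04·0.0954 = 0 + j7732 Ω
Step 3 — Parallel branch: R2 || L = 1/(1/R2 + 1/L) = 16 + j0.03311 Ω.
Step 4 — Series with R1: Z_total = R1 + (R2 || L) = 2216 + j0.03311 Ω = 2216∠0.0° Ω.
Step 5 — Power factor: PF = cos(φ) = Re(Z)/|Z| = 2216/2216 = 1.
Step 6 — Type: Im(Z) = 0.03311 ⇒ lagging (phase φ = 0.0°).

PF = 1 (lagging, φ = 0.0°)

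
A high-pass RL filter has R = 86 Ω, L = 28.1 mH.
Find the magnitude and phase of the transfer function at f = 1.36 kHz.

Step 1 — Angular frequency: ω = 2π·1360 = 8545 rad/s.
Step 2 — Transfer function: H(jω) = jωL/(R + jωL).
Step 3 — Numerator jωL = j·240.1; denominator R + jωL = 86 + j240.1.
Step 4 — H = 0.8863 + j0.3174.
Step 5 — Magnitude: |H| = 0.9414 (-0.5 dB); phase: φ = 19.7°.

|H| = 0.9414 (-0.5 dB), φ = 19.7°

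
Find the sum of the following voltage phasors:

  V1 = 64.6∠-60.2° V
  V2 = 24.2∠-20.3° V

Step 1 — Convert each phasor to rectangular form:
  V1 = 64.6·(cos(-60.2°) + j·sin(-60.2°)) = 32.1 - j56.06 V
  V2 = 24.2·(cos(-20.3°) + j·sin(-20.3°)) = 22.7 - j8.396 V
Step 2 — Sum components: V_total = 54.8 - j64.45 V.
Step 3 — Convert to polar: |V_total| = 84.6 V, ∠V_total = -49.6°.

V_total = 84.6∠-49.6° V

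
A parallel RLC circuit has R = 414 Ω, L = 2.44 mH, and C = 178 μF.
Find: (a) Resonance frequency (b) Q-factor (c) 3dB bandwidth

Step 1 — Resonance: ω₀ = 1/√(LC) = 1/√(0.00244·0.000178) = 1517 rad/s.
Step 2 — f₀ = ω₀/(2π) = 241.5 Hz.
Step 3 — Parallel Q: Q = R/(ω₀L) = 414/(1517·0.00244) = 111.8.
Step 4 — Bandwidth: Δω = ω₀/Q = 13.57 rad/s; BW = Δω/(2π) = 2.16 Hz.

(a) f₀ = 241.5 Hz  (b) Q = 111.8  (c) BW = 2.16 Hz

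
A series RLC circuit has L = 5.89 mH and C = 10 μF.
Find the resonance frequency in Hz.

Step 1 — Resonance condition Im(Z)=0 gives ω₀ = 1/√(LC).
Step 2 — ω₀ = 1/√(0.00589·1e-05) = 4120 rad/s.
Step 3 — f₀ = ω₀/(2π) = 655.8 Hz.

f₀ = 655.8 Hz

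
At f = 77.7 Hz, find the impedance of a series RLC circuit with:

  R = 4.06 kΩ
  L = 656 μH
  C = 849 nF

Step 1 — Angular frequency: ω = 2π·f = 2π·77.7 = 488.2 rad/s.
Step 2 — Component impedances:
  R: Z = R = 4060 Ω
  L: Z = jωL = j·488.2·0.000656 = 0 + j0.3203 Ω
  C: Z = 1/(jωC) = -j/(ω·C) = 0 - j2413 Ω
Step 3 — Series combination: Z_total = R + L + C = 4060 - j2412 Ω = 4723∠-30.7° Ω.

Z = 4060 - j2412 Ω = 4723∠-30.7° Ω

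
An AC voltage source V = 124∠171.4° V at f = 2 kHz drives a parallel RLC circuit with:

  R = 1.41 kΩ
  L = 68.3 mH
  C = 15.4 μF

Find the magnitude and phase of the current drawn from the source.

Step 1 — Angular frequency: ω = 2π·f = 2π·2000 = 1.257e+04 rad/s.
Step 2 — Component impedances:
  R: Z = R = 1410 Ω
  L: Z = jωL = j·1.257e+04·0.0683 = 0 + j858.3 Ω
  C: Z = 1/(jωC) = -j/(ω·C) = 0 - j5.167 Ω
Step 3 — Parallel combination: 1/Z_total = 1/R + 1/L + 1/C; Z_total = 0.01917 - j5.199 Ω = 5.199∠-89.8° Ω.
Step 4 — Source phasor: V = 124∠171.4° V = -122.6 + j18.54 V.
Step 5 — Ohm's law: I = V / Z_total = (-122.6 + j18.54) / (0.01917 - j5.199) = -3.654 - j23.57 A.
Step 6 — Convert to polar: |I| = 23.85 A, ∠I = -98.8°.

I = 23.85∠-98.8° A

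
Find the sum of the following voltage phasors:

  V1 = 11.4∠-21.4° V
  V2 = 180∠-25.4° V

Step 1 — Convert each phasor to rectangular form:
  V1 = 11.4·(cos(-21.4°) + j·sin(-21.4°)) = 10.61 - j4.16 V
  V2 = 180·(cos(-25.4°) + j·sin(-25.4°)) = 162.6 - j77.21 V
Step 2 — Sum components: V_total = 173.2 - j81.37 V.
Step 3 — Convert to polar: |V_total| = 191.4 V, ∠V_total = -25.2°.

V_total = 191.4∠-25.2° V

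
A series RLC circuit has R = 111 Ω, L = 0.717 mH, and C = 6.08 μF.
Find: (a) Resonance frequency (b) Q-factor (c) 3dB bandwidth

Step 1 — Resonance condition Im(Z)=0 gives ω₀ = 1/√(LC).
Step 2 — ω₀ = 1/√(0.000717·6.08e-06) = 1.515e+04 rad/s.
Step 3 — f₀ = ω₀/(2π) = 2411 Hz.
Step 4 — Series Q: Q = ω₀L/R = 1.515e+04·0.000717/111 = 0.09783.
Step 5 — 3dB bandwidth: Δω = ω₀/Q = 1.548e+05 rad/s; BW = Δω/(2π) = 2.464e+04 Hz.

(a) f₀ = 2411 Hz  (b) Q = 0.09783  (c) BW = 2.464e+04 Hz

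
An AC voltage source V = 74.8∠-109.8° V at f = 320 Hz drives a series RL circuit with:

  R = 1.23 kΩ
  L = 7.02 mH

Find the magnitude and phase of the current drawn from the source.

Step 1 — Angular frequency: ω = 2π·f = 2π·320 = 2011 rad/s.
Step 2 — Component impedances:
  R: Z = R = 1230 Ω
  L: Z = jωL = j·2011·0.00702 = 0 + j14.11 Ω
Step 3 — Series combination: Z_total = R + L = 1230 + j14.11 Ω = 1230∠0.7° Ω.
Step 4 — Source phasor: V = 74.8∠-109.8° V = -25.34 - j70.38 V.
Step 5 — Ohm's law: I = V / Z_total = (-25.34 - j70.38) / (1230 + j14.11) = -0.02125 - j0.05697 A.
Step 6 — Convert to polar: |I| = 0.06081 A, ∠I = -110.5°.

I = 0.06081∠-110.5° A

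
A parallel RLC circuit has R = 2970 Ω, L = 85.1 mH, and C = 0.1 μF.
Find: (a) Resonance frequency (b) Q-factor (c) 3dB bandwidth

Step 1 — Resonance: ω₀ = 1/√(LC) = 1/√(0.0851·1e-07) = 1.084e+04 rad/s.
Step 2 — f₀ = ω₀/(2π) = 1725 Hz.
Step 3 — Parallel Q: Q = R/(ω₀L) = 2970/(1.084e+04·0.0851) = 3.22.
Step 4 — Bandwidth: Δω = ω₀/Q = 3367 rad/s; BW = Δω/(2π) = 535.9 Hz.

(a) f₀ = 1725 Hz  (b) Q = 3.22  (c) BW = 535.9 Hz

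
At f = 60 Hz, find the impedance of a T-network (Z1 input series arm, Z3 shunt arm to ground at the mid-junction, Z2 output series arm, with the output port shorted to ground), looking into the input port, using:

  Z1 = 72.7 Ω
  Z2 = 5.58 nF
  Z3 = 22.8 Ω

Step 1 — Angular frequency: ω = 2π·f = 2π·60 = 377 rad/s.
Step 2 — Component impedances:
  Z1: Z = R = 72.7 Ω
  Z2: Z = 1/(jωC) = -j/(ω·C) = 0 - j4.754e+05 Ω
  Z3: Z = R = 22.8 Ω
Step 3 — With the output port shorted to ground, the output series arm Z2 runs from the junction to ground; the shunt arm Z3 also runs from the junction to ground. They appear in parallel: Z3 || Z2 = 22.8 - j0.001094 Ω.
Step 4 — Series with input arm Z1: Z_in = Z1 + (Z3 || Z2) = 95.5 - j0.001094 Ω = 95.5∠-0.0° Ω.

Z = 95.5 - j0.001094 Ω = 95.5∠-0.0° Ω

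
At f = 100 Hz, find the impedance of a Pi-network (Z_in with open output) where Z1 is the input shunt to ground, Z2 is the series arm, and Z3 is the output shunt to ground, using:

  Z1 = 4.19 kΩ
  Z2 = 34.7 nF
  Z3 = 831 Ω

Step 1 — Angular frequency: ω = 2π·f = 2π·100 = 628.3 rad/s.
Step 2 — Component impedances:
  Z1: Z = R = 4190 Ω
  Z2: Z = 1/(jωC) = -j/(ω·C) = 0 - j4.587e+04 Ω
  Z3: Z = R = 831 Ω
Step 3 — With open output, the series arm Z2 and the output shunt Z3 appear in series to ground: Z2 + Z3 = 831 - j4.587e+04 Ω.
Step 4 — Parallel with input shunt Z1: Z_in = Z1 || (Z2 + Z3) = 4149 - j378.2 Ω = 4166∠-5.2° Ω.

Z = 4149 - j378.2 Ω = 4166∠-5.2° Ω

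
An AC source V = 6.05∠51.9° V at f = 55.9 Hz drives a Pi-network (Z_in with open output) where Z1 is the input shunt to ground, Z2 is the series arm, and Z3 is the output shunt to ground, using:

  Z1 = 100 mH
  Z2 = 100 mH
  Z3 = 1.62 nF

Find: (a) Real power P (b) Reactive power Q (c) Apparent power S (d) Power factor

Step 1 — Angular frequency: ω = 2π·f = 2π·55.9 = 351.2 rad/s.
Step 2 — Component impedances:
  Z1: Z = jωL = j·351.2·0.1 = 0 + j35.12 Ω
  Z2: Z = jωL = j·351.2·0.1 = 0 + j35.12 Ω
  Z3: Z = 1/(jωC) = -j/(ω·C) = 0 - j1.757e+06 Ω
Step 3 — With open output, the series arm Z2 and the output shunt Z3 appear in series to ground: Z2 + Z3 = 0 - j1.757e+06 Ω.
Step 4 — Parallel with input shunt Z1: Z_in = Z1 || (Z2 + Z3) = 0 + j35.12 Ω = 35.12∠90.0° Ω.
Step 5 — Source phasor: V = 6.05∠51.9° V = 3.733 + j4.761 V.
Step 6 — Current: I = V / Z = 0.1355 - j0.1063 A = 0.1722∠-38.1° A.
Step 7 — Complex power: S = V·I* = 0 + j1.042 VA.
Step 8 — Real power: P = Re(S) = 0 W.
Step 9 — Reactive power: Q = Im(S) = 1.042 VAR.
Step 10 — Apparent power: |S| = 1.042 VA.
Step 11 — Power factor: PF = P/|S| = 0 (lagging).

(a) P = 0 W  (b) Q = 1.042 VAR  (c) S = 1.042 VA  (d) PF = 0 (lagging)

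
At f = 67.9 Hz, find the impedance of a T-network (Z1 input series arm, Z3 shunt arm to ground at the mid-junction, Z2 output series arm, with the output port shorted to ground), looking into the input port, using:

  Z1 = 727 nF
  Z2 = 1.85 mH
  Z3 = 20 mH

Step 1 — Angular frequency: ω = 2π·f = 2π·67.9 = 426.6 rad/s.
Step 2 — Component impedances:
  Z1: Z = 1/(jωC) = -j/(ω·C) = 0 - j3224 Ω
  Z2: Z = jωL = j·426.6·0.00185 = 0 + j0.7893 Ω
  Z3: Z = jωL = j·426.6·0.02 = 0 + j8.533 Ω
Step 3 — With the output port shorted to ground, the output series arm Z2 runs from the junction to ground; the shunt arm Z3 also runs from the junction to ground. They appear in parallel: Z3 || Z2 = 0 + j0.7224 Ω.
Step 4 — Series with input arm Z1: Z_in = Z1 + (Z3 || Z2) = 0 - j3223 Ω = 3223∠-90.0° Ω.

Z = 0 - j3223 Ω = 3223∠-90.0° Ω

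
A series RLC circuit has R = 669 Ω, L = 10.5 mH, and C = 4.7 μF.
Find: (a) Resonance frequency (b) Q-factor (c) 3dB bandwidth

Step 1 — Resonance: ω₀ = 1/√(LC) = 1/√(0.0105·4.7e-06) = 4501 rad/s.
Step 2 — f₀ = ω₀/(2π) = 716.4 Hz.
Step 3 — Series Q: Q = ω₀L/R = 4501·0.0105/669 = 0.07065.
Step 4 — Bandwidth: Δω = ω₀/Q = 6.371e+04 rad/s; BW = Δω/(2π) = 1.014e+04 Hz.

(a) f₀ = 716.4 Hz  (b) Q = 0.07065  (c) BW = 1.014e+04 Hz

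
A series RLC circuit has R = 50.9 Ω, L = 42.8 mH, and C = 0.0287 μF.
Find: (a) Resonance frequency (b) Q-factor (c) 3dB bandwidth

Step 1 — Resonance: ω₀ = 1/√(LC) = 1/√(0.0428·2.87e-08) = 2.853e+04 rad/s.
Step 2 — f₀ = ω₀/(2π) = 4541 Hz.
Step 3 — Series Q: Q = ω₀L/R = 2.853e+04·0.0428/50.9 = 23.99.
Step 4 — Bandwidth: Δω = ω₀/Q = 1189 rad/s; BW = Δω/(2π) = 189.3 Hz.

(a) f₀ = 4541 Hz  (b) Q = 23.99  (c) BW = 189.3 Hz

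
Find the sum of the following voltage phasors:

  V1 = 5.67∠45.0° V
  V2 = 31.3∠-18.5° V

Step 1 — Convert each phasor to rectangular form:
  V1 = 5.67·(cos(45.0°) + j·sin(45.0°)) = 4.009 + j4.009 V
  V2 = 31.3·(cos(-18.5°) + j·sin(-18.5°)) = 29.68 - j9.932 V
Step 2 — Sum components: V_total = 33.69 - j5.922 V.
Step 3 — Convert to polar: |V_total| = 34.21 V, ∠V_total = -10.0°.

V_total = 34.21∠-10.0° V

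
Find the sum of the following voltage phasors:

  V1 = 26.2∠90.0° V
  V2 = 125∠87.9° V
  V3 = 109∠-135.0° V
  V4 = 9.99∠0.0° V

Step 1 — Convert each phasor to rectangular form:
  V1 = 26.2·(cos(90.0°) + j·sin(90.0°)) = 0 + j26.2 V
  V2 = 125·(cos(87.9°) + j·sin(87.9°)) = 4.58 + j124.9 V
  V3 = 109·(cos(-135.0°) + j·sin(-135.0°)) = -77.07 - j77.07 V
  V4 = 9.99·(cos(0.0°) + j·sin(0.0°)) = 9.99 V
Step 2 — Sum components: V_total = -62.5 + j74.04 V.
Step 3 — Convert to polar: |V_total| = 96.9 V, ∠V_total = 130.2°.

V_total = 96.9∠130.2° V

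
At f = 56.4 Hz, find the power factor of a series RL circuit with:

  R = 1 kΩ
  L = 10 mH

Step 1 — Angular frequency: ω = 2π·f = 2π·56.4 = 354.4 rad/s.
Step 2 — Component impedances:
  R: Z = R = 1000 Ω
  L: Z = jωL = j·354.4·0.01 = 0 + j3.544 Ω
Step 3 — Series combination: Z_total = R + L = 1000 + j3.544 Ω = 1000∠0.2° Ω.
Step 4 — Power factor: PF = cos(φ) = Re(Z)/|Z| = 1000/1000 = 1.
Step 5 — Type: Im(Z) = 3.544 ⇒ lagging (phase φ = 0.2°).

PF = 1 (lagging, φ = 0.2°)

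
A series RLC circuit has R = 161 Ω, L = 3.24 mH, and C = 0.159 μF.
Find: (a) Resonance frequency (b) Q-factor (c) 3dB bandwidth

Step 1 — Resonance condition Im(Z)=0 gives ω₀ = 1/√(LC).
Step 2 — ω₀ = 1/√(0.00324·1.59e-07) = 4.406e+04 rad/s.
Step 3 — f₀ = ω₀/(2π) = 7012 Hz.
Step 4 — Series Q: Q = ω₀L/R = 4.406e+04·0.00324/161 = 0.8866.
Step 5 — 3dB bandwidth: Δω = ω₀/Q = 4.969e+04 rad/s; BW = Δω/(2π) = 7909 Hz.

(a) f₀ = 7012 Hz  (b) Q = 0.8866  (c) BW = 7909 Hz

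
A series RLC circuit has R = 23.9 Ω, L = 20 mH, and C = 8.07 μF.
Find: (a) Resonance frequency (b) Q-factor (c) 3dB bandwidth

Step 1 — Resonance condition Im(Z)=0 gives ω₀ = 1/√(LC).
Step 2 — ω₀ = 1/√(0.02·8.07e-06) = 2489 rad/s.
Step 3 — f₀ = ω₀/(2π) = 396.2 Hz.
Step 4 — Series Q: Q = ω₀L/R = 2489·0.02/23.9 = 2.083.
Step 5 — 3dB bandwidth: Δω = ω₀/Q = 1195 rad/s; BW = Δω/(2π) = 190.2 Hz.

(a) f₀ = 396.2 Hz  (b) Q = 2.083  (c) BW = 190.2 Hz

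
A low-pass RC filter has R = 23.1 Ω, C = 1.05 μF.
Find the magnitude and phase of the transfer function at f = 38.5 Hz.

Step 1 — Angular frequency: ω = 2π·38.5 = 241.9 rad/s.
Step 2 — Transfer function: H(jω) = 1/(1 + jωRC).
Step 3 — Denominator: 1 + jωRC = 1 + j·241.9·23.1·1.05e-06 = 1 + j0.005867.
Step 4 — H = 1 - j0.005867.
Step 5 — Magnitude: |H| = 1 (-0.0 dB); phase: φ = -0.3°.

|H| = 1 (-0.0 dB), φ = -0.3°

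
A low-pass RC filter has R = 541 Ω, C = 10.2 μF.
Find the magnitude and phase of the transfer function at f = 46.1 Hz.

Step 1 — Angular frequency: ω = 2π·46.1 = 289.7 rad/s.
Step 2 — Transfer function: H(jω) = 1/(1 + jωRC).
Step 3 — Denominator: 1 + jωRC = 1 + j·289.7·541·1.02e-05 = 1 + j1.598.
Step 4 — H = 0.2813 - j0.4496.
Step 5 — Magnitude: |H| = 0.5304 (-5.5 dB); phase: φ = -58.0°.

|H| = 0.5304 (-5.5 dB), φ = -58.0°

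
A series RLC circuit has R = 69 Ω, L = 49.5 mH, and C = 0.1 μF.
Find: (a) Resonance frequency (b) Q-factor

Step 1 — Resonance condition Im(Z)=0 gives ω₀ = 1/√(LC).
Step 2 — ω₀ = 1/√(0.0495·1e-07) = 1.421e+04 rad/s.
Step 3 — f₀ = ω₀/(2π) = 2262 Hz.
Step 4 — Series Q: Q = ω₀L/R = 1.421e+04·0.0495/69 = 10.2.

(a) f₀ = 2262 Hz  (b) Q = 10.2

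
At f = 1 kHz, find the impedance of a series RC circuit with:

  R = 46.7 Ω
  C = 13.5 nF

Step 1 — Angular frequency: ω = 2π·f = 2π·1000 = 6283 rad/s.
Step 2 — Component impedances:
  R: Z = R = 46.7 Ω
  C: Z = 1/(jωC) = -j/(ω·C) = 0 - j1.179e+04 Ω
Step 3 — Series combination: Z_total = R + C = 46.7 - j1.179e+04 Ω = 1.179e+04∠-89.8° Ω.

Z = 46.7 - j1.179e+04 Ω = 1.179e+04∠-89.8° Ω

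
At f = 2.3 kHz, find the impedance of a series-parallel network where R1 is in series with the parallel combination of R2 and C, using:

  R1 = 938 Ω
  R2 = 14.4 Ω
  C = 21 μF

Step 1 — Angular frequency: ω = 2π·f = 2π·2300 = 1.445e+04 rad/s.
Step 2 — Component impedances:
  R1: Z = R = 938 Ω
  R2: Z = R = 14.4 Ω
  C: Z = 1/(jωC) = -j/(ω·C) = 0 - j3.295 Ω
Step 3 — Parallel branch: R2 || C = 1/(1/R2 + 1/C) = 0.7165 - j3.131 Ω.
Step 4 — Series with R1: Z_total = R1 + (R2 || C) = 938.7 - j3.131 Ω = 938.7∠-0.2° Ω.

Z = 938.7 - j3.131 Ω = 938.7∠-0.2° Ω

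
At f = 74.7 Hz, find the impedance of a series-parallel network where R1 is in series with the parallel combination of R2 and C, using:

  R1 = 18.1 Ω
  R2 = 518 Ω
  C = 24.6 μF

Step 1 — Angular frequency: ω = 2π·f = 2π·74.7 = 469.4 rad/s.
Step 2 — Component impedances:
  R1: Z = R = 18.1 Ω
  R2: Z = R = 518 Ω
  C: Z = 1/(jωC) = -j/(ω·C) = 0 - j86.61 Ω
Step 3 — Parallel branch: R2 || C = 1/(1/R2 + 1/C) = 14.09 - j84.25 Ω.
Step 4 — Series with R1: Z_total = R1 + (R2 || C) = 32.19 - j84.25 Ω = 90.19∠-69.1° Ω.

Z = 32.19 - j84.25 Ω = 90.19∠-69.1° Ω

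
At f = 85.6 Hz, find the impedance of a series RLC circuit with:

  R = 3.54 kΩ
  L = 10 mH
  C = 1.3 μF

Step 1 — Angular frequency: ω = 2π·f = 2π·85.6 = 537.8 rad/s.
Step 2 — Component impedances:
  R: Z = R = 3540 Ω
  L: Z = jωL = j·537.8·0.01 = 0 + j5.378 Ω
  C: Z = 1/(jωC) = -j/(ω·C) = 0 - j1430 Ω
Step 3 — Series combination: Z_total = R + L + C = 3540 - j1425 Ω = 3816∠-21.9° Ω.

Z = 3540 - j1425 Ω = 3816∠-21.9° Ω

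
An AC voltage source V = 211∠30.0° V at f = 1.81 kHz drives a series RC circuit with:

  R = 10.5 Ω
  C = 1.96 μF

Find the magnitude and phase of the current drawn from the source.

Step 1 — Angular frequency: ω = 2π·f = 2π·1810 = 1.137e+04 rad/s.
Step 2 — Component impedances:
  R: Z = R = 10.5 Ω
  C: Z = 1/(jωC) = -j/(ω·C) = 0 - j44.86 Ω
Step 3 — Series combination: Z_total = R + C = 10.5 - j44.86 Ω = 46.08∠-76.8° Ω.
Step 4 — Source phasor: V = 211∠30.0° V = 182.7 + j105.5 V.
Step 5 — Ohm's law: I = V / Z_total = (182.7 + j105.5) / (10.5 - j44.86) = -1.326 + j4.383 A.
Step 6 — Convert to polar: |I| = 4.579 A, ∠I = 106.8°.

I = 4.579∠106.8° A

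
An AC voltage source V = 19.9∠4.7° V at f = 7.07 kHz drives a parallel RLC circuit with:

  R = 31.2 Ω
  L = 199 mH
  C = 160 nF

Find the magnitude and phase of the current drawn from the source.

Step 1 — Angular frequency: ω = 2π·f = 2π·7070 = 4.442e+04 rad/s.
Step 2 — Component impedances:
  R: Z = R = 31.2 Ω
  L: Z = jωL = j·4.442e+04·0.199 = 0 + j8840 Ω
  C: Z = 1/(jωC) = -j/(ω·C) = 0 - j140.7 Ω
Step 3 — Parallel combination: 1/Z_total = 1/R + 1/L + 1/C; Z_total = 29.78 - j6.499 Ω = 30.48∠-12.3° Ω.
Step 4 — Source phasor: V = 19.9∠4.7° V = 19.83 + j1.631 V.
Step 5 — Ohm's law: I = V / Z_total = (19.83 + j1.631) / (29.78 - j6.499) = 0.6243 + j0.191 A.
Step 6 — Convert to polar: |I| = 0.6528 A, ∠I = 17.0°.

I = 0.6528∠17.0° A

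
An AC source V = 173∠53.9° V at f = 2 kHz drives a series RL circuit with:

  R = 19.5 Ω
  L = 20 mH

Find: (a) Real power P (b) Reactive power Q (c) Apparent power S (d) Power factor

Step 1 — Angular frequency: ω = 2π·f = 2π·2000 = 1.257e+04 rad/s.
Step 2 — Component impedances:
  R: Z = R = 19.5 Ω
  L: Z = jωL = j·1.257e+04·0.02 = 0 + j251.3 Ω
Step 3 — Series combination: Z_total = R + L = 19.5 + j251.3 Ω = 252.1∠85.6° Ω.
Step 4 — Source phasor: V = 173∠53.9° V = 101.9 + j139.8 V.
Step 5 — Current: I = V / Z = 0.5841 - j0.3602 A = 0.6863∠-31.7° A.
Step 6 — Complex power: S = V·I* = 9.184 + j118.4 VA.
Step 7 — Real power: P = Re(S) = 9.184 W.
Step 8 — Reactive power: Q = Im(S) = 118.4 VAR.
Step 9 — Apparent power: |S| = 118.7 VA.
Step 10 — Power factor: PF = P/|S| = 0.07736 (lagging).

(a) P = 9.184 W  (b) Q = 118.4 VAR  (c) S = 118.7 VA  (d) PF = 0.07736 (lagging)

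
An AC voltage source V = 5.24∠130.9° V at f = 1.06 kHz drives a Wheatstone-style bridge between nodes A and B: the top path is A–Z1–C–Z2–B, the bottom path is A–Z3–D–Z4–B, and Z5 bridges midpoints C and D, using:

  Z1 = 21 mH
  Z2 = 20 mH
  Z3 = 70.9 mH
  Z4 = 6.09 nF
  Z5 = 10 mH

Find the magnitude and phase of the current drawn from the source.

Step 1 — Angular frequency: ω = 2π·f = 2π·1060 = 6660 rad/s.
Step 2 — Component impedances:
  Z1: Z = jωL = j·6660·0.021 = 0 + j139.9 Ω
  Z2: Z = jωL = j·6660·0.02 = 0 + j133.2 Ω
  Z3: Z = jωL = j·6660·0.0709 = 0 + j472.2 Ω
  Z4: Z = 1/(jωC) = -j/(ω·C) = 0 - j2.465e+04 Ω
  Z5: Z = jωL = j·6660·0.01 = 0 + j66.6 Ω
Step 3 — Bridge requires nodal analysis (the Z5 bridge couples midpoints C and D, so the two paths cannot be reduced to a simple series/parallel combination). Setting node B to ground and injecting 1 A at node A, the 3-node admittance system at A, C, D solves to V_A = Z_AB = 0 + j245.1 Ω = 245.1∠90.0° Ω.
Step 4 — Source phasor: V = 5.24∠130.9° V = -3.431 + j3.961 V.
Step 5 — Ohm's law: I = V / Z_total = (-3.431 + j3.961) / (0 + j245.1) = 0.01616 + j0.014 A.
Step 6 — Convert to polar: |I| = 0.02138 A, ∠I = 40.9°.

I = 0.02138∠40.9° A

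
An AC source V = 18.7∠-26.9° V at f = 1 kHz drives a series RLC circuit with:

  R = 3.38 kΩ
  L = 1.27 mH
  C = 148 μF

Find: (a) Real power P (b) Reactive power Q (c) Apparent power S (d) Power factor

Step 1 — Angular frequency: ω = 2π·f = 2π·1000 = 6283 rad/s.
Step 2 — Component impedances:
  R: Z = R = 3380 Ω
  L: Z = jωL = j·6283·0.00127 = 0 + j7.98 Ω
  C: Z = 1/(jωC) = -j/(ω·C) = 0 - j1.075 Ω
Step 3 — Series combination: Z_total = R + L + C = 3380 + j6.904 Ω = 3380∠0.1° Ω.
Step 4 — Source phasor: V = 18.7∠-26.9° V = 16.68 - j8.461 V.
Step 5 — Current: I = V / Z = 0.004929 - j0.002513 A = 0.005533∠-27.0° A.
Step 6 — Complex power: S = V·I* = 0.1035 + j0.0002113 VA.
Step 7 — Real power: P = Re(S) = 0.1035 W.
Step 8 — Reactive power: Q = Im(S) = 0.0002113 VAR.
Step 9 — Apparent power: |S| = 0.1035 VA.
Step 10 — Power factor: PF = P/|S| = 1 (lagging).

(a) P = 0.1035 W  (b) Q = 0.0002113 VAR  (c) S = 0.1035 VA  (d) PF = 1 (lagging)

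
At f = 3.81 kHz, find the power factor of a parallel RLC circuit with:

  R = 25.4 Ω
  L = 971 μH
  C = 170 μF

Step 1 — Angular frequency: ω = 2π·f = 2π·3810 = 2.394e+04 rad/s.
Step 2 — Component impedances:
  R: Z = R = 25.4 Ω
  L: Z = jωL = j·2.394e+04·0.000971 = 0 + j23.24 Ω
  C: Z = 1/(jωC) = -j/(ω·C) = 0 - j0.2457 Ω
Step 3 — Parallel combination: 1/Z_total = 1/R + 1/L + 1/C; Z_total = 0.002428 - j0.2483 Ω = 0.2483∠-89.4° Ω.
Step 4 — Power factor: PF = cos(φ) = Re(Z)/|Z| = 0.002428/0.24834 = 0.009777.
Step 5 — Type: Im(Z) = -0.2483 ⇒ leading (phase φ = -89.4°).

PF = 0.009777 (leading, φ = -89.4°)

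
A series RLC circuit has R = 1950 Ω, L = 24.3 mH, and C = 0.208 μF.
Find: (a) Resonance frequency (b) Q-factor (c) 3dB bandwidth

Step 1 — Resonance: ω₀ = 1/√(LC) = 1/√(0.0243·2.08e-07) = 1.407e+04 rad/s.
Step 2 — f₀ = ω₀/(2π) = 2239 Hz.
Step 3 — Series Q: Q = ω₀L/R = 1.407e+04·0.0243/1950 = 0.1753.
Step 4 — Bandwidth: Δω = ω₀/Q = 8.025e+04 rad/s; BW = Δω/(2π) = 1.277e+04 Hz.

(a) f₀ = 2239 Hz  (b) Q = 0.1753  (c) BW = 1.277e+04 Hz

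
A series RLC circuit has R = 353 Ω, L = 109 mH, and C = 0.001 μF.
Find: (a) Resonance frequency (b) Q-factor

Step 1 — Resonance condition Im(Z)=0 gives ω₀ = 1/√(LC).
Step 2 — ω₀ = 1/√(0.109·1e-09) = 9.578e+04 rad/s.
Step 3 — f₀ = ω₀/(2π) = 1.524e+04 Hz.
Step 4 — Series Q: Q = ω₀L/R = 9.578e+04·0.109/353 = 29.58.

(a) f₀ = 1.524e+04 Hz  (b) Q = 29.58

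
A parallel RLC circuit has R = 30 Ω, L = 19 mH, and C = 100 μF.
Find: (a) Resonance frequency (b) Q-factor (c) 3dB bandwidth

Step 1 — Resonance: ω₀ = 1/√(LC) = 1/√(0.019·0.0001) = 725.5 rad/s.
Step 2 — f₀ = ω₀/(2π) = 115.5 Hz.
Step 3 — Parallel Q: Q = R/(ω₀L) = 30/(725.5·0.019) = 2.176.
Step 4 — Bandwidth: Δω = ω₀/Q = 333.3 rad/s; BW = Δω/(2π) = 53.05 Hz.

(a) f₀ = 115.5 Hz  (b) Q = 2.176  (c) BW = 53.05 Hz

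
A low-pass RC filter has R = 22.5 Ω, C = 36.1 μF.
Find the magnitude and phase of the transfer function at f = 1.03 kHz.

Step 1 — Angular frequency: ω = 2π·1030 = 6472 rad/s.
Step 2 — Transfer function: H(jω) = 1/(1 + jωRC).
Step 3 — Denominator: 1 + jωRC = 1 + j·6472·22.5·3.61e-05 = 1 + j5.257.
Step 4 — H = 0.03493 - j0.1836.
Step 5 — Magnitude: |H| = 0.1869 (-14.6 dB); phase: φ = -79.2°.

|H| = 0.1869 (-14.6 dB), φ = -79.2°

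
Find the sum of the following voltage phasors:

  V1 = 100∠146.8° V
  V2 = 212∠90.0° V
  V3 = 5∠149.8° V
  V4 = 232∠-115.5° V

Step 1 — Convert each phasor to rectangular form:
  V1 = 100·(cos(146.8°) + j·sin(146.8°)) = -83.68 + j54.76 V
  V2 = 212·(cos(90.0°) + j·sin(90.0°)) = 0 + j212 V
  V3 = 5·(cos(149.8°) + j·sin(149.8°)) = -4.321 + j2.515 V
  V4 = 232·(cos(-115.5°) + j·sin(-115.5°)) = -99.88 - j209.4 V
Step 2 — Sum components: V_total = -187.9 + j59.87 V.
Step 3 — Convert to polar: |V_total| = 197.2 V, ∠V_total = 162.3°.

V_total = 197.2∠162.3° V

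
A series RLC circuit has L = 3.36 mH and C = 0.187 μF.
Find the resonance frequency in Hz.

Step 1 — Resonance condition Im(Z)=0 gives ω₀ = 1/√(LC).
Step 2 — ω₀ = 1/√(0.00336·1.87e-07) = 3.989e+04 rad/s.
Step 3 — f₀ = ω₀/(2π) = 6349 Hz.

f₀ = 6349 Hz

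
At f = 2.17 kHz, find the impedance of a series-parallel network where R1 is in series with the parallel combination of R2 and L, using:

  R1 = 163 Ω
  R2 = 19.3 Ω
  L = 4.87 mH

Step 1 — Angular frequency: ω = 2π·f = 2π·2170 = 1.363e+04 rad/s.
Step 2 — Component impedances:
  R1: Z = R = 163 Ω
  R2: Z = R = 19.3 Ω
  L: Z = jωL = j·1.363e+04·0.00487 = 0 + j66.4 Ω
Step 3 — Parallel branch: R2 || L = 1/(1/R2 + 1/L) = 17.8 + j5.173 Ω.
Step 4 — Series with R1: Z_total = R1 + (R2 || L) = 180.8 + j5.173 Ω = 180.9∠1.6° Ω.

Z = 180.8 + j5.173 Ω = 180.9∠1.6° Ω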